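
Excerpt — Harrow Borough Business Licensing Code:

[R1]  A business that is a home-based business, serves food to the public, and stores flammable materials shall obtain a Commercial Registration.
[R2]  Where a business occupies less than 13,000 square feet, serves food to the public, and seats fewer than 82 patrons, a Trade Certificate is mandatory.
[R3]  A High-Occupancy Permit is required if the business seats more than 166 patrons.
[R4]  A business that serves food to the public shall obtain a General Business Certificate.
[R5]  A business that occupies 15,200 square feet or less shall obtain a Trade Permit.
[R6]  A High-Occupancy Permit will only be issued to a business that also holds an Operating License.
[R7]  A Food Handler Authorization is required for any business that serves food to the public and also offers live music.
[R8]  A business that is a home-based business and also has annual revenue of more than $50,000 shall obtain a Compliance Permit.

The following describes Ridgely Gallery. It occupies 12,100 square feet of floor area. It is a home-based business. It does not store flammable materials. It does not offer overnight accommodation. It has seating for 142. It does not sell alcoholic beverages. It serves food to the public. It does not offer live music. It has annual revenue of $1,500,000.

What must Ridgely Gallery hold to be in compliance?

Compliance Permit, General Business Certificate, Trade Permit

[R1] is a home-based business; serves food to the public; does not store flammable materials → Commercial Registration not required.
[R2] floor area 12,100 square feet < 13,000 square feet; serves food to the public; seating 142 ≥ 82 → Trade Certificate not required.
[R3] seating 142 ≤ 166 → High-Occupancy Permit not required.
[R4] serves food to the public → General Business Certificate required.
[R5] floor area 12,100 square feet ≤ 15,200 square feet → Trade Permit required.
[R6] High-Occupancy Permit is not required → no effect.
[R7] serves food to the public; does not offer live music → Food Handler Authorization not required.
[R8] is a home-based business; revenue $1,500,000 > $50,000 → Compliance Permit required.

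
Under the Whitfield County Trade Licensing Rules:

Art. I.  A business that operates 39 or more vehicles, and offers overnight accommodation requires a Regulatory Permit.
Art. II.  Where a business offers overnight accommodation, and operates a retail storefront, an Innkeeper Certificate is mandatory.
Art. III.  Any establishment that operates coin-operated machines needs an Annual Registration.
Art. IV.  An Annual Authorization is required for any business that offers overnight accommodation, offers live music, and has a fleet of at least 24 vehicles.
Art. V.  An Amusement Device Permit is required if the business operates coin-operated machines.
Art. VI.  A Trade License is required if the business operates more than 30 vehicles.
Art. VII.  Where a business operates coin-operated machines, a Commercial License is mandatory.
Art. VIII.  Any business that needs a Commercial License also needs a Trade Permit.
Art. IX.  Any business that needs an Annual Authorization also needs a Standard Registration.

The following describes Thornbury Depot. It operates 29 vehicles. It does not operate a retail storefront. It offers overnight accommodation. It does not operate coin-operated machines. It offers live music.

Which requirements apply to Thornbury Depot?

Art. I. vehicles 29 < 39; offers overnight accommodation → Regulatory Permit not required.
Art. II. offers overnight accommodation; does not operate a retail storefront → Innkeeper Certificate not required.
Art. III. does not operate coin-operated machines → Annual Registration not required.
Art. IV. offers overnight accommodation; offers live music; vehicles 29 ≥ 24 → Annual Authorization required.
Art. V. does not operate coin-operated machines → Amusement Device Permit not required.
Art. VI. vehicles 29 ≤ 30 → Trade License not required.
Art. VII. does not operate coin-operated machines → Commercial License not required.
Art. VIII. Commercial License is not required → no effect.
Art. IX. Annual Authorization is required → Standard Registration also required.

Annual Authorization, Standard Registration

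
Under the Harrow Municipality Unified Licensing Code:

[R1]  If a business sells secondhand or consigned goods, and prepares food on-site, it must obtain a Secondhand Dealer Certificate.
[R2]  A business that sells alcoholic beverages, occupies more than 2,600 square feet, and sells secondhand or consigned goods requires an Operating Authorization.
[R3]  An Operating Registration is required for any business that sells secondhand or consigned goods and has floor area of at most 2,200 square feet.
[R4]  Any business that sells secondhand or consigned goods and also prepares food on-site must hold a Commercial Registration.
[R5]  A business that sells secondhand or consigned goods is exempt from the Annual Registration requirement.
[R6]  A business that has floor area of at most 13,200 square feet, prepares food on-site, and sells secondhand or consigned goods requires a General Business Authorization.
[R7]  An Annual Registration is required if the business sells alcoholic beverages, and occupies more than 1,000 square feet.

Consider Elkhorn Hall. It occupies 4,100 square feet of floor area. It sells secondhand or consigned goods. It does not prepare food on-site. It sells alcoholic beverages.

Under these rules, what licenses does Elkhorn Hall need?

Operating Authorization

[R1] sells secondhand or consigned goods; does not prepare food on-site → Secondhand Dealer Certificate not required.
[R2] sells alcoholic beverages; floor area 4,100 square feet > 2,600 square feet; sells secondhand or consigned goods → Operating Authorization required.
[R3] sells secondhand or consigned goods; floor area 4,100 square feet > 2,200 square feet → Operating Registration not required.
[R4] sells secondhand or consigned goods; does not prepare food on-site → Commercial Registration not required.
[R5] sells secondhand or consigned goods → exempt from Annual Registration.
[R6] floor area 4,100 square feet ≤ 13,200 square feet; does not prepare food on-site; sells secondhand or consigned goods → General Business Authorization not required.
[R7] sells alcoholic beverages; floor area 4,100 square feet > 1,000 square feet → Annual Registration required.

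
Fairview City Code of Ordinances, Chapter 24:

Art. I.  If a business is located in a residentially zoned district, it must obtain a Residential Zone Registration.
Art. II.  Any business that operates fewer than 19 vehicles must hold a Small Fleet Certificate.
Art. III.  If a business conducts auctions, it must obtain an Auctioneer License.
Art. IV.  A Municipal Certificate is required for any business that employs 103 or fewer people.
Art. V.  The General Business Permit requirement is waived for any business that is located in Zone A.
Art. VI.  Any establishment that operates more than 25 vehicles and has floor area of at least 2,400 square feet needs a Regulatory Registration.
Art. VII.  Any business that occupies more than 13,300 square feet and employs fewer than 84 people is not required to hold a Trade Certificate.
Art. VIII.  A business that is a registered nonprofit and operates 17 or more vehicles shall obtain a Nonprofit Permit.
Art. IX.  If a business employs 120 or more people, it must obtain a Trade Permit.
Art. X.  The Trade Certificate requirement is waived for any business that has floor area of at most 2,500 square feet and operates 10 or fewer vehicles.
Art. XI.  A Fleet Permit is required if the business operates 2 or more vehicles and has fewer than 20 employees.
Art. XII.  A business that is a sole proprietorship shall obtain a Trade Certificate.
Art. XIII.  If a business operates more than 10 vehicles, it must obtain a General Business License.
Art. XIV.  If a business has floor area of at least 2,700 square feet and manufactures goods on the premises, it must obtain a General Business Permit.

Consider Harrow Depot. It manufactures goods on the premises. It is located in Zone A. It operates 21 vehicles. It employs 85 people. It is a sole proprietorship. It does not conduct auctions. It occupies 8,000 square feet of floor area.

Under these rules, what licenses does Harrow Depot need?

Art. I. is located in Zone A (not: is located in a residentially zoned district) → Residential Zone Registration not required.
Art. II. vehicles 21 ≥ 19 → Small Fleet Certificate not required.
Art. III. does not conduct auctions → Auctioneer License not required.
Art. IV. employees 85 ≤ 103 → Municipal Certificate required.
Art. V. is located in Zone A → exempt from General Business Permit.
Art. VI. vehicles 21 ≤ 25; floor area 8,000 square feet ≥ 2,400 square feet → Regulatory Registration not required.
Art. VII. floor area 8,000 square feet ≤ 13,300 square feet; employees 85 ≥ 84 → Trade Certificate exemption does not apply.
Art. VIII. is a sole proprietorship (not: is a registered nonprofit); vehicles 21 ≥ 17 → Nonprofit Permit not required.
Art. IX. employees 85 < 120 → Trade Permit not required.
Art. X. floor area 8,000 square feet > 2,500 square feet; vehicles 21 > 10 → Trade Certificate exemption does not apply.
Art. XI. vehicles 21 ≥ 2; employees 85 ≥ 20 → Fleet Permit not required.
Art. XII. is a sole proprietorship → Trade Certificate required.
Art. XIII. vehicles 21 > 10 → General Business License required.
Art. XIV. floor area 8,000 square feet ≥ 2,700 square feet; manufactures goods on the premises → General Business Permit required.

General Business License, Municipal Certificate, Trade Certificate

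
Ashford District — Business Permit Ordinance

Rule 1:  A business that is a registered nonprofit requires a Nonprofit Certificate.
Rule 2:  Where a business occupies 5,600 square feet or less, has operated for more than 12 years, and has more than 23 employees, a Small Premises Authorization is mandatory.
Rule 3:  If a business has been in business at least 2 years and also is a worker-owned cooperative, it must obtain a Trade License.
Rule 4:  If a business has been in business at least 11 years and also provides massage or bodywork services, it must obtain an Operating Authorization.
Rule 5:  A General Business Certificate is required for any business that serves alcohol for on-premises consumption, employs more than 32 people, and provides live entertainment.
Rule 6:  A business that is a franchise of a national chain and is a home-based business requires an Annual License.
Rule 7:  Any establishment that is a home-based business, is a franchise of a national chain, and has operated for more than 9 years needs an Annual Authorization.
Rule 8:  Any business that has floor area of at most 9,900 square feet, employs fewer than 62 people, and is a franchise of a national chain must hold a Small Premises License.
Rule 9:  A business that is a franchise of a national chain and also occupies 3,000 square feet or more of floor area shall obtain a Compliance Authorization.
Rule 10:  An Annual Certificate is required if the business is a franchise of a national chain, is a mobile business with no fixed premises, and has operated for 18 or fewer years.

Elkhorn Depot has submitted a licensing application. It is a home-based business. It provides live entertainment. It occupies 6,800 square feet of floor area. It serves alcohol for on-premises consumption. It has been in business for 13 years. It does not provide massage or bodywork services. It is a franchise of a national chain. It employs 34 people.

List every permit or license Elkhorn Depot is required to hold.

Annual Authorization, Annual License, Compliance Authorization, General Business Certificate, Small Premises License

Rule 1: is a franchise of a national chain (not: is a registered nonprofit) → Nonprofit Certificate not required.
Rule 2: floor area 6,800 square feet > 5,600 square feet; years in business 13 > 12; employees 34 > 23 → Small Premises Authorization not required.
Rule 3: years in business 13 ≥ 2; is a franchise of a national chain (not: is a worker-owned cooperative) → Trade License not required.
Rule 4: years in business 13 ≥ 11; does not provide massage or bodywork services → Operating Authorization not required.
Rule 5: serves alcohol for on-premises consumption; employees 34 > 32; provides live entertainment → General Business Certificate required.
Rule 6: is a franchise of a national chain; is a home-based business → Annual License required.
Rule 7: is a home-based business; is a franchise of a national chain; years in business 13 > 9 → Annual Authorization required.
Rule 8: floor area 6,800 square feet ≤ 9,900 square feet; employees 34 < 62; is a franchise of a national chain → Small Premises License required.
Rule 9: is a franchise of a national chain; floor area 6,800 square feet ≥ 3,000 square feet → Compliance Authorization required.
Rule 10: is a franchise of a national chain; is a home-based business (not: is a mobile business with no fixed premises); years in business 13 ≤ 18 → Annual Certificate not required.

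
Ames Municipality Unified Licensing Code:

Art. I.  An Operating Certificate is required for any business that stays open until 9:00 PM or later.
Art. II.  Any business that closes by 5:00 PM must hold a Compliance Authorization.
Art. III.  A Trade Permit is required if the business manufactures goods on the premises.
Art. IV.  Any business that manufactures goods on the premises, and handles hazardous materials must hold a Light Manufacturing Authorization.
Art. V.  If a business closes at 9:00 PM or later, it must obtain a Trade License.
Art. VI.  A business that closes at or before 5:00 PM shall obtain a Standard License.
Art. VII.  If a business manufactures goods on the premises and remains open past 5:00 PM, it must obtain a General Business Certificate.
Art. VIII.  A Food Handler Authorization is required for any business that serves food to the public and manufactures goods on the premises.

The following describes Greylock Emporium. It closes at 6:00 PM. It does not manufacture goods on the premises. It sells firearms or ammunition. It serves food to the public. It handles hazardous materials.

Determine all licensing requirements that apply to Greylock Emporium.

None

Art. I. closes 6:00 PM, at/before 9:00 PM → Operating Certificate not required.
Art. II. closes 6:00 PM, after 5:00 PM → Compliance Authorization not required.
Art. III. does not manufacture goods on the premises → Trade Permit not required.
Art. IV. does not manufacture goods on the premises; handles hazardous materials → Light Manufacturing Authorization not required.
Art. V. closes 6:00 PM, at/before 9:00 PM → Trade License not required.
Art. VI. closes 6:00 PM, after 5:00 PM → Standard License not required.
Art. VII. does not manufacture goods on the premises; closes 6:00 PM, after 5:00 PM → General Business Certificate not required.
Art. VIII. serves food to the public; does not manufacture goods on the premises → Food Handler Authorization not required.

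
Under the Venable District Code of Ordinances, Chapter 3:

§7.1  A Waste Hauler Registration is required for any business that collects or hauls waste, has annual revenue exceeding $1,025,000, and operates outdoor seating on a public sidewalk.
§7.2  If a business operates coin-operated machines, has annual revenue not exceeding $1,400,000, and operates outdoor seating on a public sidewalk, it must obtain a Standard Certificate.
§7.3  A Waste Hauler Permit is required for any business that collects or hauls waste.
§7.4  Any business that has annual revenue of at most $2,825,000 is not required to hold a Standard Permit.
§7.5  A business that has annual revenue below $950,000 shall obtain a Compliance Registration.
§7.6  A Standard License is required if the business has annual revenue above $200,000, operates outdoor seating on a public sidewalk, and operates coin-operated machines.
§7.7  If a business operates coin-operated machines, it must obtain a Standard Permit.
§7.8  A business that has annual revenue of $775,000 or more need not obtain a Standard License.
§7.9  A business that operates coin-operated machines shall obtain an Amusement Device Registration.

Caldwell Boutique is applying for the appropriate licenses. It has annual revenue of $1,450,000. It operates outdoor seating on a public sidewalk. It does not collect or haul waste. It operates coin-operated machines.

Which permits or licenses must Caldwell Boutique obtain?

Amusement Device Registration

§7.1 does not collect or haul waste; revenue $1,450,000 > $1,025,000; operates outdoor seating on a public sidewalk → Waste Hauler Registration not required.
§7.2 operates coin-operated machines; revenue $1,450,000 > $1,400,000; operates outdoor seating on a public sidewalk → Standard Certificate not required.
§7.3 does not collect or haul waste → Waste Hauler Permit not required.
§7.4 revenue $1,450,000 ≤ $2,825,000 → exempt from Standard Permit.
§7.5 revenue $1,450,000 ≥ $950,000 → Compliance Registration not required.
§7.6 revenue $1,450,000 > $200,000; operates outdoor seating on a public sidewalk; operates coin-operated machines → Standard License required.
§7.7 operates coin-operated machines → Standard Permit required.
§7.8 revenue $1,450,000 ≥ $775,000 → exempt from Standard License.
§7.9 operates coin-operated machines → Amusement Device Registration required.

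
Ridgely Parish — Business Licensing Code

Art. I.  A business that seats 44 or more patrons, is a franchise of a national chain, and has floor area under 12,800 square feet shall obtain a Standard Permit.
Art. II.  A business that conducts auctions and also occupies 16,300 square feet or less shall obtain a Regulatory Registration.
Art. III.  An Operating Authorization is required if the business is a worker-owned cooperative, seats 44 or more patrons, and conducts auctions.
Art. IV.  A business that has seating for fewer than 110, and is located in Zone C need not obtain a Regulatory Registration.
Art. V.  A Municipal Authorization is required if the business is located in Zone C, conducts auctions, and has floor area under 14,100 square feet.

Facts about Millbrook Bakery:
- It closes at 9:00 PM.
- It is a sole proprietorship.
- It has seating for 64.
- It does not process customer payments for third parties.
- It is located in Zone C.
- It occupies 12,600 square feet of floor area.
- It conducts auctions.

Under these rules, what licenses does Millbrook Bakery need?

Municipal Authorization

Art. I. seating 64 ≥ 44; is a sole proprietorship (not: is a franchise of a national chain); floor area 12,600 square feet < 12,800 square feet → Standard Permit not required.
Art. II. conducts auctions; floor area 12,600 square feet ≤ 16,300 square feet → Regulatory Registration required.
Art. III. is a sole proprietorship (not: is a worker-owned cooperative); seating 64 ≥ 44; conducts auctions → Operating Authorization not required.
Art. IV. seating 64 < 110; is located in Zone C → exempt from Regulatory Registration.
Art. V. is located in Zone C; conducts auctions; floor area 12,600 square feet < 14,100 square feet → Municipal Authorization required.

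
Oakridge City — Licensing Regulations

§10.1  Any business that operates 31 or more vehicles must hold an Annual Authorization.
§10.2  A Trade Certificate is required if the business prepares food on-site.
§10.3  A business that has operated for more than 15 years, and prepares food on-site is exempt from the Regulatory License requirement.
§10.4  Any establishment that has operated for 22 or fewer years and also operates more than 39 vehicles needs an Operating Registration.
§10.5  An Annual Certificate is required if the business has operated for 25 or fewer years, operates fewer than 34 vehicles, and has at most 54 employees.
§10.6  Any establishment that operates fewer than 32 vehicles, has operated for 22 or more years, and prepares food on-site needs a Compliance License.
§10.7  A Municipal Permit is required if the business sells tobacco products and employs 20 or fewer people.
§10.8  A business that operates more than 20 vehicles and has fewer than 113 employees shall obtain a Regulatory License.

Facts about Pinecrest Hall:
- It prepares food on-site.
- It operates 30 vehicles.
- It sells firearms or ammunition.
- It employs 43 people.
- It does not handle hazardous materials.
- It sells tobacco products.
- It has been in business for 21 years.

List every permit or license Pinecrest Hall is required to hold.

§10.1 vehicles 30 < 31 → Annual Authorization not required.
§10.2 prepares food on-site → Trade Certificate required.
§10.3 years in business 21 > 15; prepares food on-site → exempt from Regulatory License.
§10.4 years in business 21 ≤ 22; vehicles 30 ≤ 39 → Operating Registration not required.
§10.5 years in business 21 ≤ 25; vehicles 30 < 34; employees 43 ≤ 54 → Annual Certificate required.
§10.6 vehicles 30 < 32; years in business 21 < 22; prepares food on-site → Compliance License not required.
§10.7 sells tobacco products; employees 43 > 20 → Municipal Permit not required.
§10.8 vehicles 30 > 20; employees 43 < 113 → Regulatory License required.

Annual Certificate, Trade Certificate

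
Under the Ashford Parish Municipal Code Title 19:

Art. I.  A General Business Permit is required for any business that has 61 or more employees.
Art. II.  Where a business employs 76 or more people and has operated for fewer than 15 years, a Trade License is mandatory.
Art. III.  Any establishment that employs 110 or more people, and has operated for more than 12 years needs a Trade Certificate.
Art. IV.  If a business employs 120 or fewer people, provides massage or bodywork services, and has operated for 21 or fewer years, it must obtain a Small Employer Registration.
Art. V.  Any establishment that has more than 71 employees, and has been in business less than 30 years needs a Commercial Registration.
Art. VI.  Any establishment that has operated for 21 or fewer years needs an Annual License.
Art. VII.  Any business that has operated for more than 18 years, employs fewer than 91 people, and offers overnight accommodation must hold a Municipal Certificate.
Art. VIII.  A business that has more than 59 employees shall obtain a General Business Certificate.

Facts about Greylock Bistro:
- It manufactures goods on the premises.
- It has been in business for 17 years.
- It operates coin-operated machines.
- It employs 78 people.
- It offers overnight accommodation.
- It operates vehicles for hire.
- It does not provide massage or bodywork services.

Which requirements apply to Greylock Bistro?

Annual License, Commercial Registration, General Business Certificate, General Business Permit

Art. I. employees 78 ≥ 61 → General Business Permit required.
Art. II. employees 78 ≥ 76; years in business 17 ≥ 15 → Trade License not required.
Art. III. employees 78 < 110; years in business 17 > 12 → Trade Certificate not required.
Art. IV. employees 78 ≤ 120; does not provide massage or bodywork services; years in business 17 ≤ 21 → Small Employer Registration not required.
Art. V. employees 78 > 71; years in business 17 < 30 → Commercial Registration required.
Art. VI. years in business 17 ≤ 21 → Annual License required.
Art. VII. years in business 17 ≤ 18; employees 78 < 91; offers overnight accommodation → Municipal Certificate not required.
Art. VIII. employees 78 > 59 → General Business Certificate required.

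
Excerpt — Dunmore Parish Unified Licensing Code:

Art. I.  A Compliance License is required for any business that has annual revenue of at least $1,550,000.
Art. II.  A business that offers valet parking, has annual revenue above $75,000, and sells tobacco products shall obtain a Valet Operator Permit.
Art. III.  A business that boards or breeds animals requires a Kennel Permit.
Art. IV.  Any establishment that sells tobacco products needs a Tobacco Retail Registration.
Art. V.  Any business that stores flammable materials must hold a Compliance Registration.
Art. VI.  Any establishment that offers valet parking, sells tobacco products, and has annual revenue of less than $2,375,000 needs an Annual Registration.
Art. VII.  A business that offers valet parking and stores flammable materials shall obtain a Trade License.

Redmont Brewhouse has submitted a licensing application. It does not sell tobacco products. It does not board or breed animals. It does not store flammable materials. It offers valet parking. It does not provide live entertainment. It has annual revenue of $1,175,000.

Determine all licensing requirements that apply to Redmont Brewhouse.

None

Art. I. revenue $1,175,000 < $1,550,000 → Compliance License not required.
Art. II. offers valet parking; revenue $1,175,000 > $75,000; does not sell tobacco products → Valet Operator Permit not required.
Art. III. does not board or breed animals → Kennel Permit not required.
Art. IV. does not sell tobacco products → Tobacco Retail Registration not required.
Art. V. does not store flammable materials → Compliance Registration not required.
Art. VI. offers valet parking; does not sell tobacco products; revenue $1,175,000 < $2,375,000 → Annual Registration not required.
Art. VII. offers valet parking; does not store flammable materials → Trade License not required.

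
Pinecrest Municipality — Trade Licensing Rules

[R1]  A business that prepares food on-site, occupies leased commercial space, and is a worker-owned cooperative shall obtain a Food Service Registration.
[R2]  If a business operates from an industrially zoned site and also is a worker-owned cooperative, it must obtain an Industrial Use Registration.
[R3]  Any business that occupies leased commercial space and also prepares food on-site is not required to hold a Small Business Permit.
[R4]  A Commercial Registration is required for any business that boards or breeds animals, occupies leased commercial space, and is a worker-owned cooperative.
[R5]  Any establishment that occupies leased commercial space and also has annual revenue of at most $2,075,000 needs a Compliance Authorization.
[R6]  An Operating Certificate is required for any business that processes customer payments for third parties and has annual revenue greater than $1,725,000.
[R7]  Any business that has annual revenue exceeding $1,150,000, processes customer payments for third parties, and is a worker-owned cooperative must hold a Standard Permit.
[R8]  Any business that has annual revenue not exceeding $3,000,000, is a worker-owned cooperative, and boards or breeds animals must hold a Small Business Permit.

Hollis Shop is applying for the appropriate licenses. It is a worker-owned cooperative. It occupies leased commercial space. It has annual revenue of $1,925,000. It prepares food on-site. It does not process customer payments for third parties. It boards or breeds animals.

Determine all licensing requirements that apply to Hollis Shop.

[R1] prepares food on-site; occupies leased commercial space; is a worker-owned cooperative → Food Service Registration required.
[R2] occupies leased commercial space (not: operates from an industrially zoned site); is a worker-owned cooperative → Industrial Use Registration not required.
[R3] occupies leased commercial space; prepares food on-site → exempt from Small Business Permit.
[R4] boards or breeds animals; occupies leased commercial space; is a worker-owned cooperative → Commercial Registration required.
[R5] occupies leased commercial space; revenue $1,925,000 ≤ $2,075,000 → Compliance Authorization required.
[R6] does not process customer payments for third parties; revenue $1,925,000 > $1,725,000 → Operating Certificate not required.
[R7] revenue $1,925,000 > $1,150,000; does not process customer payments for third parties; is a worker-owned cooperative → Standard Permit not required.
[R8] revenue $1,925,000 ≤ $3,000,000; is a worker-owned cooperative; boards or breeds animals → Small Business Permit required.

Commercial Registration, Compliance Authorization, Food Service Registration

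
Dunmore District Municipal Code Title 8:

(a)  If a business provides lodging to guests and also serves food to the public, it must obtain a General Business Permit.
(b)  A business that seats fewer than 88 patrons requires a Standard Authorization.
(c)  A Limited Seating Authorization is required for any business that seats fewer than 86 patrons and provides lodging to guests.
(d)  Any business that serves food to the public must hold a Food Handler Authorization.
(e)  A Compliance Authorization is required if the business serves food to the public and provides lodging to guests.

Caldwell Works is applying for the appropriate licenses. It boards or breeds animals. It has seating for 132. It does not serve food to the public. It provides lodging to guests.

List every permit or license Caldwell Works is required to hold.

(a) provides lodging to guests; does not serve food to the public → General Business Permit not required.
(b) seating 132 ≥ 88 → Standard Authorization not required.
(c) seating 132 ≥ 86; provides lodging to guests → Limited Seating Authorization not required.
(d) does not serve food to the public → Food Handler Authorization not required.
(e) does not serve food to the public; provides lodging to guests → Compliance Authorization not required.

None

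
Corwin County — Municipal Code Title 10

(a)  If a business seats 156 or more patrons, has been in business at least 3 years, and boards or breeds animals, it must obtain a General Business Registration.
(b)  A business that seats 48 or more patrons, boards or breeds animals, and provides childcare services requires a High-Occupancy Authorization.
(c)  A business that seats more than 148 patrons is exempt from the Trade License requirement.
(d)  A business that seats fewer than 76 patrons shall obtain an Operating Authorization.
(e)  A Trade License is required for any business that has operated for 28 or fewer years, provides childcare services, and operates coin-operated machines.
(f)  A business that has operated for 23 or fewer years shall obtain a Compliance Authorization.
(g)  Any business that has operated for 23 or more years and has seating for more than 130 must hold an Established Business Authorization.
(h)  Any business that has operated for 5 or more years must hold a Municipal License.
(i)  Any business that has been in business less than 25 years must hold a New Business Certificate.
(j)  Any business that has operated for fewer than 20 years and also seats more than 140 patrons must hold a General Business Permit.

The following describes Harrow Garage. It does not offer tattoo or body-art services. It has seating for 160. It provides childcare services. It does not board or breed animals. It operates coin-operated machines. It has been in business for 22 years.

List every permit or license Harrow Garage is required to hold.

Compliance Authorization, Municipal License, New Business Certificate

(a) seating 160 ≥ 156; years in business 22 ≥ 3; does not board or breed animals → General Business Registration not required.
(b) seating 160 ≥ 48; does not board or breed animals; provides childcare services → High-Occupancy Authorization not required.
(c) seating 160 > 148 → exempt from Trade License.
(d) seating 160 ≥ 76 → Operating Authorization not required.
(e) years in business 22 ≤ 28; provides childcare services; operates coin-operated machines → Trade License required.
(f) years in business 22 ≤ 23 → Compliance Authorization required.
(g) years in business 22 < 23; seating 160 > 130 → Established Business Authorization not required.
(h) years in business 22 ≥ 5 → Municipal License required.
(i) years in business 22 < 25 → New Business Certificate required.
(j) years in business 22 ≥ 20; seating 160 > 140 → General Business Permit not required.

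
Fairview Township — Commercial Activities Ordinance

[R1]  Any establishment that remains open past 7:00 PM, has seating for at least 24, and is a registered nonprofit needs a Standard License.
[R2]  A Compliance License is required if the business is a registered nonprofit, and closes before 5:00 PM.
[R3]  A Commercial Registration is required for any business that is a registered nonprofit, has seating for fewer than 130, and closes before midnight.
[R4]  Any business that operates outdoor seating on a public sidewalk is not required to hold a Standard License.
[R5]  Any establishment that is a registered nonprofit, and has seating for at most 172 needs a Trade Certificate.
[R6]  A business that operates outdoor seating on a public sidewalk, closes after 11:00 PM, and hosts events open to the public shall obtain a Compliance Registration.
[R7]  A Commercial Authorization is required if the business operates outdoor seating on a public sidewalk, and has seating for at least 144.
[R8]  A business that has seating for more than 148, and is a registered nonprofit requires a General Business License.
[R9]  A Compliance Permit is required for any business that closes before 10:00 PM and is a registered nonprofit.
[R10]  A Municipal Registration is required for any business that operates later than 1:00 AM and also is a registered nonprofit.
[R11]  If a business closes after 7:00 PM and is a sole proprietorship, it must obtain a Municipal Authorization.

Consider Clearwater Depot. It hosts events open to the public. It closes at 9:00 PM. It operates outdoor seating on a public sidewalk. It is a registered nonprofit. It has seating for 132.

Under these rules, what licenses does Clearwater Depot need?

Compliance Permit, Trade Certificate

[R1] closes 9:00 PM, after 7:00 PM; seating 132 ≥ 24; is a registered nonprofit → Standard License required.
[R2] is a registered nonprofit; closes 9:00 PM, after 5:00 PM → Compliance License not required.
[R3] is a registered nonprofit; seating 132 ≥ 130; closes 9:00 PM, at/before midnight → Commercial Registration not required.
[R4] operates outdoor seating on a public sidewalk → exempt from Standard License.
[R5] is a registered nonprofit; seating 132 ≤ 172 → Trade Certificate required.
[R6] operates outdoor seating on a public sidewalk; closes 9:00 PM, at/before 11:00 PM; hosts events open to the public → Compliance Registration not required.
[R7] operates outdoor seating on a public sidewalk; seating 132 < 144 → Commercial Authorization not required.
[R8] seating 132 ≤ 148; is a registered nonprofit → General Business License not required.
[R9] closes 9:00 PM, at/before 10:00 PM; is a registered nonprofit → Compliance Permit required.
[R10] closes 9:00 PM, at/before 1:00 AM; is a registered nonprofit → Municipal Registration not required.
[R11] closes 9:00 PM, after 7:00 PM; is a registered nonprofit (not: is a sole proprietorship) → Municipal Authorization not required.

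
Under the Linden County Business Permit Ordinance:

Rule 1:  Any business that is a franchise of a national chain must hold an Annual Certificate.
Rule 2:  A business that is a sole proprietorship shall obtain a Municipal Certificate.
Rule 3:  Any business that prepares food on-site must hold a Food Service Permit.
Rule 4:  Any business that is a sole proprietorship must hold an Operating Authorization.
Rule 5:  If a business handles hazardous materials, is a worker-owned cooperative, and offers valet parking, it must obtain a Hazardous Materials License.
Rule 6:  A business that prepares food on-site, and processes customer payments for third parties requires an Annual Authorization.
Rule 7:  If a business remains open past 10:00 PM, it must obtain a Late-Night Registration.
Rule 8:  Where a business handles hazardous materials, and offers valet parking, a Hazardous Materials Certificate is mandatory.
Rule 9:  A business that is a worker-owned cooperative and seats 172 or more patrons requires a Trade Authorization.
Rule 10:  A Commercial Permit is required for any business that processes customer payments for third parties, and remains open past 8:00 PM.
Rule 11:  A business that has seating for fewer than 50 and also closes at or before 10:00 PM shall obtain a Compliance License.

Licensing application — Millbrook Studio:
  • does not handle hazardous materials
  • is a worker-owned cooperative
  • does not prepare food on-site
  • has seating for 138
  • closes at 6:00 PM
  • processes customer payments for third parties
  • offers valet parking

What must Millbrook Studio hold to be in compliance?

Rule 1: is a worker-owned cooperative (not: is a franchise of a national chain) → Annual Certificate not required.
Rule 2: is a worker-owned cooperative (not: is a sole proprietorship) → Municipal Certificate not required.
Rule 3: does not prepare food on-site → Food Service Permit not required.
Rule 4: is a worker-owned cooperative (not: is a sole proprietorship) → Operating Authorization not required.
Rule 5: does not handle hazardous materials; is a worker-owned cooperative; offers valet parking → Hazardous Materials License not required.
Rule 6: does not prepare food on-site; processes customer payments for third parties → Annual Authorization not required.
Rule 7: closes 6:00 PM, at/before 10:00 PM → Late-Night Registration not required.
Rule 8: does not handle hazardous materials; offers valet parking → Hazardous Materials Certificate not required.
Rule 9: is a worker-owned cooperative; seating 138 < 172 → Trade Authorization not required.
Rule 10: processes customer payments for third parties; closes 6:00 PM, at/before 8:00 PM → Commercial Permit not required.
Rule 11: seating 138 ≥ 50; closes 6:00 PM, at/before 10:00 PM → Compliance License not required.

None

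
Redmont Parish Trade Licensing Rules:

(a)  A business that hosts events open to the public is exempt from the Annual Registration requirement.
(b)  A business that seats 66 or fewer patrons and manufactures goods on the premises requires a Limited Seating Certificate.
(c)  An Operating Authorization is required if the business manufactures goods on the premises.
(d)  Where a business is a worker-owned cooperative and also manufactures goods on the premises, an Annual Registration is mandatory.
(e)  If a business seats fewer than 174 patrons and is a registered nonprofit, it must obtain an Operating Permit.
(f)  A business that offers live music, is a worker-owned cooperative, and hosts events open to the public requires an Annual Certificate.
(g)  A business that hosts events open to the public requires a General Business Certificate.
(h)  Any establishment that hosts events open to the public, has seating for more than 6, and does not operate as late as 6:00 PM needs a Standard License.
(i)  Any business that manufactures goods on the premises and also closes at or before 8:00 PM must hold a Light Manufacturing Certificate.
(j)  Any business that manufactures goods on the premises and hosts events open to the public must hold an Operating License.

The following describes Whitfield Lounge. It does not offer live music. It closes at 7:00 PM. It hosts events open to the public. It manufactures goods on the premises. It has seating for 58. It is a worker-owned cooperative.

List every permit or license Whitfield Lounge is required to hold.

(a) hosts events open to the public → exempt from Annual Registration.
(b) seating 58 ≤ 66; manufactures goods on the premises → Limited Seating Certificate required.
(c) manufactures goods on the premises → Operating Authorization required.
(d) is a worker-owned cooperative; manufactures goods on the premises → Annual Registration required.
(e) seating 58 < 174; is a worker-owned cooperative (not: is a registered nonprofit) → Operating Permit not required.
(f) does not offer live music; is a worker-owned cooperative; hosts events open to the public → Annual Certificate not required.
(g) hosts events open to the public → General Business Certificate required.
(h) hosts events open to the public; seating 58 > 6; closes 7:00 PM, after 6:00 PM → Standard License not required.
(i) manufactures goods on the premises; closes 7:00 PM, at/before 8:00 PM → Light Manufacturing Certificate required.
(j) manufactures goods on the premises; hosts events open to the public → Operating License required.

General Business Certificate, Light Manufacturing Certificate, Limited Seating Certificate, Operating Authorization, Operating License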